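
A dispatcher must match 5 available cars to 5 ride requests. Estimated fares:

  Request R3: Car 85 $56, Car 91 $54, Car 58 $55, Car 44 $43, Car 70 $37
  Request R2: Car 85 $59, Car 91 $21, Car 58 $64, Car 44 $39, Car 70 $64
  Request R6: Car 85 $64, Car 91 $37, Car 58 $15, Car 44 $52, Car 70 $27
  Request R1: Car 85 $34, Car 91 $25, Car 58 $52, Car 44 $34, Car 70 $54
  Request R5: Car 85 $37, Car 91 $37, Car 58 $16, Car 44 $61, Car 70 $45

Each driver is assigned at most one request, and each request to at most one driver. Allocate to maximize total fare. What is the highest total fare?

Treat this as an assignment problem: match each driver to one request.
Optimal: Car 85→Request R6 ($64), Car 91→Request R3 ($54), Car 58→Request R2 ($64), Car 44→Request R5 ($61), Car 70→Request R1 ($54) — total 64+54+64+61+54 = $297.
Column-greedy (each request in turn goes to its best remaining driver) gives $263, worse by 34.
Next-best assignment: Car 85→Request R6, Car 91→Request R3, Car 58→Request R1, Car 44→Request R5, Car 70→Request R2 = $295.
Swapping Car 44↔Car 91 (Car 44→Request R3 $43, Car 91→Request R5 $37) loses 35.
No other one-to-one assignment exceeds $297.

Max total: $297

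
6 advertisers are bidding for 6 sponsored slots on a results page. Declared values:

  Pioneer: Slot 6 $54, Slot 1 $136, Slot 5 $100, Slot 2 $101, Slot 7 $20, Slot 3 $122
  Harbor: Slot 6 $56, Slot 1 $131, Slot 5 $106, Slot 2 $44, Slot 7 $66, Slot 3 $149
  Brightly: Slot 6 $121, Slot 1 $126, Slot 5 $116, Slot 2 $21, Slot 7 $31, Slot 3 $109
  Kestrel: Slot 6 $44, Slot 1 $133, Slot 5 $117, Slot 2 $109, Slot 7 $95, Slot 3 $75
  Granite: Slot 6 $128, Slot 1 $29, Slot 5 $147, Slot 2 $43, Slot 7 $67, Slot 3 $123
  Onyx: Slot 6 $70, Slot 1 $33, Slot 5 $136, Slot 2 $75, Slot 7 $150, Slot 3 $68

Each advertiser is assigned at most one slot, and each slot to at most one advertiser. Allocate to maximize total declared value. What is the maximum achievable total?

Optimal: Pioneer→Slot 1 ($136), Harbor→Slot 3 ($149), Brightly→Slot 6 ($121), Kestrel→Slot 2 ($109), Granite→Slot 5 ($147), Onyx→Slot 7 ($150) — total 136+149+121+109+147+150 = $812.
Column-greedy (each slot in turn goes to its best remaining advertiser) gives $684, worse by 128.
Every other assignment is strictly worse.

Maximum total: $812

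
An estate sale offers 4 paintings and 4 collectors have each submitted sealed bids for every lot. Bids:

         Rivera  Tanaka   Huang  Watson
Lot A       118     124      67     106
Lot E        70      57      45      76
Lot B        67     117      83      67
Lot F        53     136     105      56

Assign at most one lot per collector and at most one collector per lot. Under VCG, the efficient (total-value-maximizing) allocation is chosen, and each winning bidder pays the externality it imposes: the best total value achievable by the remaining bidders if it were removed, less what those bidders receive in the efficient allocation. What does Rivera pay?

Efficient allocation: Rivera→Lot A ($118), Tanaka→Lot B ($117), Huang→Lot F ($105), Watson→Lot E ($76); total welfare W = $416.
Rivera receives Lot A at value $118, so the others get W − 118 = $298.
Without Rivera: best allocation of the remaining 3 bidders over all 4 lots is Tanaka→Lot B ($117), Huang→Lot F ($105), Watson→Lot A ($106), total $328.
VCG payment = (others' best without Rivera) − (others' welfare with Rivera) = 328 − 298 = $30.

Rivera pays $30.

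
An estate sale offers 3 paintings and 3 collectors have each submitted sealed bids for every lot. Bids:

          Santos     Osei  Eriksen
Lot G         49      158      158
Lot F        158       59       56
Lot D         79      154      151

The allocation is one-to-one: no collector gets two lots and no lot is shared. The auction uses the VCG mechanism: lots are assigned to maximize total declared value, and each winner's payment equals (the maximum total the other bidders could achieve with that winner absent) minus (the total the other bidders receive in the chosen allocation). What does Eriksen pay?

Efficient allocation: Santos→Lot F ($158), Osei→Lot D ($154), Eriksen→Lot G ($158); total welfare W = $470.
Eriksen receives Lot G at value $158, so the others get W − 158 = $312.
Without Eriksen: best allocation of the remaining 2 bidders over all 3 lots is Santos→Lot F ($158), Osei→Lot G ($158), total $316.
VCG payment = (others' best without Eriksen) − (others' welfare with Eriksen) = 316 − 312 = $4.

Eriksen pays $4.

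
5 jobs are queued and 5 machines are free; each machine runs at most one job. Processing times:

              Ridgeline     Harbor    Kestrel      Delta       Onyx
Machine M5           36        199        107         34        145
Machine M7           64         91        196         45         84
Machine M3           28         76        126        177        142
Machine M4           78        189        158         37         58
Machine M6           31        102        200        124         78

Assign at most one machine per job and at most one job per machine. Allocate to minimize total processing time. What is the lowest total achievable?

This is a one-to-one assignment (minimum-cost bipartite matching).
Optimal: Ridgeline→Machine M6 (31 min), Harbor→Machine M3 (76 min), Kestrel→Machine M5 (107 min), Delta→Machine M7 (45 min), Onyx→Machine M4 (58 min) — total 31+76+107+45+58 = 317 min.
Column-greedy (each machine in turn goes to its cheapest remaining job) gives 432 min, worse by 115.
Swapping Harbor↔Ridgeline (Harbor→Machine M6 102 min, Ridgeline→Machine M3 28 min) adds 23.
Every other assignment is strictly worse.

Min total: 317 min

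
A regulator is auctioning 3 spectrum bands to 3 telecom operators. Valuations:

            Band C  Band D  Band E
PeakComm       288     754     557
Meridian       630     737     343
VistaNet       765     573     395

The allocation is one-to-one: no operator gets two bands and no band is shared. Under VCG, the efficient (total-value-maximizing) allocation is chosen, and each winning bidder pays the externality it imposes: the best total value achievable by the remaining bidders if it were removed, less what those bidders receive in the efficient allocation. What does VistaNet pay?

Efficient allocation: PeakComm→Band E ($557M), Meridian→Band D ($737M), VistaNet→Band C ($765M); total welfare W = $2059M.
VistaNet receives Band C at value $765M, so the others get W − 765 = $1294M.
Without VistaNet: best allocation of the remaining 2 bidders over all 3 bands is PeakComm→Band D ($754M), Meridian→Band C ($630M), total $1384M.
VCG payment = (others' best without VistaNet) − (others' welfare with VistaNet) = 1384 − 1294 = $90M.

VistaNet pays $90M.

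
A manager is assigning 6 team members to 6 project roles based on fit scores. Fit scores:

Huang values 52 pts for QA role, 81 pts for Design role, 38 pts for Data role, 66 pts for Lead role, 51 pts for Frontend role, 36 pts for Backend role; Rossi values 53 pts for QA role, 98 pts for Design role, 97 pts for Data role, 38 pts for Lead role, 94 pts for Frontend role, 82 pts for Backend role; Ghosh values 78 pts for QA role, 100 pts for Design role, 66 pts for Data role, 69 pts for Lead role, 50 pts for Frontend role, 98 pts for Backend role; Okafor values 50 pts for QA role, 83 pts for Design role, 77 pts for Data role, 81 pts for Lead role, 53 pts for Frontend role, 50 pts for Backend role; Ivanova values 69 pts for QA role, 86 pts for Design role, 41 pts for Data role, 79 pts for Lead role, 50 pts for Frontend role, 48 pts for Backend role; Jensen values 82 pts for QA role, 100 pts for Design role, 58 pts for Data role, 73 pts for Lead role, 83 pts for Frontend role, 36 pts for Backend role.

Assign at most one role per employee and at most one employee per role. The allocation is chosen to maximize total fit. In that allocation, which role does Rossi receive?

Optimal: Huang→Design role (81 pts), Rossi→Frontend role (94 pts), Ghosh→Backend role (98 pts), Okafor→Data role (77 pts), Ivanova→Lead role (79 pts), Jensen→QA role (82 pts) — total 81+94+98+77+79+82 = 511 pts.
Max-entry greedy (repeatedly take the single best remaining cell) gives 466 pts, worse by 45.
Next-best assignment: Huang→Design role, Rossi→Data role, Ghosh→Backend role, Okafor→Lead role, Ivanova→QA role, Jensen→Frontend role = 509 pts.
Swapping Okafor↔Huang (Okafor→Design role 83 pts, Huang→Data role 38 pts) loses 37.
Rossi's own top role is Design role (98 pts), but forcing Rossi→Design role and reassigning the rest optimally gives only 491 pts — worse by 20.

Rossi receives Frontend role.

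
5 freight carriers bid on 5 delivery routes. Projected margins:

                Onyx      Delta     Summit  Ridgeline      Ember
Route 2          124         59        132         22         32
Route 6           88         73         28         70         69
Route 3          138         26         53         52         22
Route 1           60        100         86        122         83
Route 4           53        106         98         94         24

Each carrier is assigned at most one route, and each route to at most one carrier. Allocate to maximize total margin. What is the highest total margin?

Maximum total: $567k

Treat this as an assignment problem: match each carrier to one route.
Optimal: Onyx→Route 3 ($138k), Delta→Route 4 ($106k), Summit→Route 2 ($132k), Ridgeline→Route 1 ($122k), Ember→Route 6 ($69k) — total 138+106+132+122+69 = $567k.
Column-greedy (each route in turn goes to its best remaining carrier) gives $396k, worse by 171.
Next-best assignment: Onyx→Route 3, Delta→Route 1, Summit→Route 2, Ridgeline→Route 4, Ember→Route 6 = $533k.
No other one-to-one assignment exceeds $567k.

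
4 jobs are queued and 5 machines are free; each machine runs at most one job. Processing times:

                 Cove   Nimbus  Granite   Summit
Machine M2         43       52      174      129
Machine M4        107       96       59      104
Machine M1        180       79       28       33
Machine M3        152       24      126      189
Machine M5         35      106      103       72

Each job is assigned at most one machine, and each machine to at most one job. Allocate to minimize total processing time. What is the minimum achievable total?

Optimal: Cove→Machine M5 (35 min), Nimbus→Machine M3 (24 min), Granite→Machine M4 (59 min), Summit→Machine M1 (33 min) — total 35+24+59+33 = 151 min.
Column-greedy (each machine in turn goes to its cheapest remaining job) gives 159 min, worse by 8.
Swapping Nimbus↔Granite (Nimbus→Machine M4 96 min, Granite→Machine M3 126 min) adds 139.

Minimum total: 151 min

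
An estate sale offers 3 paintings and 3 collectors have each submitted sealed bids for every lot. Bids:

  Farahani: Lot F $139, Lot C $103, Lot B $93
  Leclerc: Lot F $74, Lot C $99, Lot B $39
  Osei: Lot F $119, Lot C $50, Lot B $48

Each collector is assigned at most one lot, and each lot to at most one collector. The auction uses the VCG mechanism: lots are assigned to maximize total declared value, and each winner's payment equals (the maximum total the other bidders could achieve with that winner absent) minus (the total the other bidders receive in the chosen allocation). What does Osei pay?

Efficient allocation: Farahani→Lot B ($93), Leclerc→Lot C ($99), Osei→Lot F ($119); total welfare W = $311.
Osei receives Lot F at value $119, so the others get W − 119 = $192.
Without Osei: best allocation of the remaining 2 bidders over all 3 lots is Farahani→Lot F ($139), Leclerc→Lot C ($99), total $238.
VCG payment = (others' best without Osei) − (others' welfare with Osei) = 238 − 192 = $46.

Osei pays $46.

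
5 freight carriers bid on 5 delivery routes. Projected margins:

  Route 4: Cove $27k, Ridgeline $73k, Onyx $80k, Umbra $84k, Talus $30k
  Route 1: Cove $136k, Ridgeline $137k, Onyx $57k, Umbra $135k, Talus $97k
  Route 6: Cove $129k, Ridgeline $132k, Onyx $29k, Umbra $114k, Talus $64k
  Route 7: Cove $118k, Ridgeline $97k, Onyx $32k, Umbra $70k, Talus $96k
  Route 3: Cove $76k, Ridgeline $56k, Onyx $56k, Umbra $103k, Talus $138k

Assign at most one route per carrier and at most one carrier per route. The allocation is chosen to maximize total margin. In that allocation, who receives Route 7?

Cove receives Route 7.

This is the linear assignment problem.
Optimal: Cove→Route 7 ($118k), Ridgeline→Route 6 ($132k), Onyx→Route 4 ($80k), Umbra→Route 1 ($135k), Talus→Route 3 ($138k) — total 118+132+80+135+138 = $603k.
Column-greedy (each route in turn goes to its best remaining carrier) gives $502k, worse by 101.
Next-best assignment: Cove→Route 7, Ridgeline→Route 1, Onyx→Route 4, Umbra→Route 6, Talus→Route 3 = $587k.
Swapping Umbra↔Cove (Umbra→Route 7 $70k, Cove→Route 1 $136k) loses 47.
Checked against all permutations: $603k is optimal.
Cove's own top route is Route 1 ($136k), but forcing Cove→Route 1 and reassigning the rest optimally gives only $565k — worse by 38.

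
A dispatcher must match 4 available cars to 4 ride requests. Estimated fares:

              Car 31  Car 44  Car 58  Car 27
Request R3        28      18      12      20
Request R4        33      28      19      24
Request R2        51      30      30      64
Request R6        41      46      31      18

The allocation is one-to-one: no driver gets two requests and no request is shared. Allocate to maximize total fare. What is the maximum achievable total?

This is the linear assignment problem.
Optimal: Car 31→Request R3 ($28), Car 44→Request R6 ($46), Car 58→Request R4 ($19), Car 27→Request R2 ($64) — total 28+46+19+64 = $157.
No other one-to-one assignment exceeds $157.

Maximum total: $157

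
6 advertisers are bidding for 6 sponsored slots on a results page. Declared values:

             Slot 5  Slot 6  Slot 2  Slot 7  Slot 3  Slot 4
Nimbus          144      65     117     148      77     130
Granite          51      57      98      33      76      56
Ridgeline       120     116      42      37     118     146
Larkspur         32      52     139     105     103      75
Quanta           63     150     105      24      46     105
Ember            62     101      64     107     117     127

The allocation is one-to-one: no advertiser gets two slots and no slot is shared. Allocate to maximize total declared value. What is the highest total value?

Optimal: Nimbus→Slot 5 ($144), Granite→Slot 3 ($76), Ridgeline→Slot 4 ($146), Larkspur→Slot 2 ($139), Quanta→Slot 6 ($150), Ember→Slot 7 ($107) — total 144+76+146+139+150+107 = $762.
Column-greedy (each slot in turn goes to its best remaining advertiser) gives $714, worse by 48.

Maximum total: $762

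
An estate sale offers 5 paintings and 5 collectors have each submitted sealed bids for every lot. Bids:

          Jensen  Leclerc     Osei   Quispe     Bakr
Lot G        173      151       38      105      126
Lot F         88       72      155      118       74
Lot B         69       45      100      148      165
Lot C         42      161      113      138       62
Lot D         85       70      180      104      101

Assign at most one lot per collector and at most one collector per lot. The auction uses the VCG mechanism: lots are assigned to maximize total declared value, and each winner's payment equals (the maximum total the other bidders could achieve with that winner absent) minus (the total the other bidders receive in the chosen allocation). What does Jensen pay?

Efficient allocation: Jensen→Lot G ($173), Leclerc→Lot C ($161), Osei→Lot D ($180), Quispe→Lot F ($118), Bakr→Lot B ($165); total welfare W = $797.
Jensen receives Lot G at value $173, so the others get W − 173 = $624.
Without Jensen: best allocation of the remaining 4 bidders over all 5 lots is Leclerc→Lot G ($151), Osei→Lot D ($180), Quispe→Lot C ($138), Bakr→Lot B ($165), total $634.
VCG payment = (others' best without Jensen) − (others' welfare with Jensen) = 634 − 624 = $10.

Jensen pays $10.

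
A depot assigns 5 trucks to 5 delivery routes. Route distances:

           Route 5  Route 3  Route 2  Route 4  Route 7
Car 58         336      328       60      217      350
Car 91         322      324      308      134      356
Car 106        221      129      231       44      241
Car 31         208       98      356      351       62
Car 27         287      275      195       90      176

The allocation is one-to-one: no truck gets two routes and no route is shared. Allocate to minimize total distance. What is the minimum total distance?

Min total: 663 km

Optimal: Car 58→Route 2 (60 km), Car 91→Route 5 (322 km), Car 106→Route 3 (129 km), Car 31→Route 7 (62 km), Car 27→Route 4 (90 km) — total 60+322+129+62+90 = 663 km.
Min-entry greedy (repeatedly take the single cheapest remaining cell) gives 763 km, worse by 100.
Next-best assignment: Car 58→Route 2, Car 91→Route 4, Car 106→Route 3, Car 31→Route 7, Car 27→Route 5 = 672 km.
Every other assignment is strictly worse.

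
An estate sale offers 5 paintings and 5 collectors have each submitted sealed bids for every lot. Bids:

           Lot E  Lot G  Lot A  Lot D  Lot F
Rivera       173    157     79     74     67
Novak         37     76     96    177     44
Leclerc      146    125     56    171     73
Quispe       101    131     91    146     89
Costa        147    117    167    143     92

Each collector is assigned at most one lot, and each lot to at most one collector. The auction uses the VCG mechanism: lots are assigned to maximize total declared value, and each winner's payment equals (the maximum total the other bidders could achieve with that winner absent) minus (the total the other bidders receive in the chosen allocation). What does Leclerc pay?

Leclerc pays $58.

Efficient allocation: Rivera→Lot G ($157), Novak→Lot D ($177), Leclerc→Lot E ($146), Quispe→Lot F ($89), Costa→Lot A ($167); total welfare W = $736.
Leclerc receives Lot E at value $146, so the others get W − 146 = $590.
Without Leclerc: best allocation of the remaining 4 bidders over all 5 lots is Rivera→Lot E ($173), Novak→Lot D ($177), Quispe→Lot G ($131), Costa→Lot A ($167), total $648.
VCG payment = (others' best without Leclerc) − (others' welfare with Leclerc) = 648 − 590 = $58.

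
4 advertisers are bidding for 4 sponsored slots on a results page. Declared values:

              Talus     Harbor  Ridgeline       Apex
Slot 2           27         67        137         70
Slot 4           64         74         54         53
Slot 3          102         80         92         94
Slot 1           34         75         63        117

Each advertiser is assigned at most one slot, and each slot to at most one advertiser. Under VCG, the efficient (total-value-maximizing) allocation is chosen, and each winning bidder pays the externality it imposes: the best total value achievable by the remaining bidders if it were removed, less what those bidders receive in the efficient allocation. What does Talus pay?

Efficient allocation: Talus→Slot 3 ($102), Harbor→Slot 4 ($74), Ridgeline→Slot 2 ($137), Apex→Slot 1 ($117); total welfare W = $430.
Talus receives Slot 3 at value $102, so the others get W − 102 = $328.
Without Talus: best allocation of the remaining 3 bidders over all 4 slots is Harbor→Slot 3 ($80), Ridgeline→Slot 2 ($137), Apex→Slot 1 ($117), total $334.
VCG payment = (others' best without Talus) − (others' welfare with Talus) = 334 − 328 = $6.

Talus pays $6.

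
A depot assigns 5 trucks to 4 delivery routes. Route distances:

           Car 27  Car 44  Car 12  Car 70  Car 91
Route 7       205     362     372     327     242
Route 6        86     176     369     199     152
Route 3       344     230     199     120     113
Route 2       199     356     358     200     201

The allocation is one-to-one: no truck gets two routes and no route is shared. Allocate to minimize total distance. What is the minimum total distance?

Optimal: Car 27→Route 7 (205 km), Car 44→Route 6 (176 km), Car 91→Route 3 (113 km), Car 70→Route 2 (200 km) — total 205+176+113+200 = 694 km.
Row-greedy (each truck in turn takes its cheapest remaining route) gives 1001 km, worse by 307.
Next-best assignment: Car 27→Route 7, Car 44→Route 6, Car 70→Route 3, Car 91→Route 2 = 702 km.
Swapping Car 91↔Car 44 (Car 91→Route 6 152 km, Car 44→Route 3 230 km) adds 93.

Min total: 694 km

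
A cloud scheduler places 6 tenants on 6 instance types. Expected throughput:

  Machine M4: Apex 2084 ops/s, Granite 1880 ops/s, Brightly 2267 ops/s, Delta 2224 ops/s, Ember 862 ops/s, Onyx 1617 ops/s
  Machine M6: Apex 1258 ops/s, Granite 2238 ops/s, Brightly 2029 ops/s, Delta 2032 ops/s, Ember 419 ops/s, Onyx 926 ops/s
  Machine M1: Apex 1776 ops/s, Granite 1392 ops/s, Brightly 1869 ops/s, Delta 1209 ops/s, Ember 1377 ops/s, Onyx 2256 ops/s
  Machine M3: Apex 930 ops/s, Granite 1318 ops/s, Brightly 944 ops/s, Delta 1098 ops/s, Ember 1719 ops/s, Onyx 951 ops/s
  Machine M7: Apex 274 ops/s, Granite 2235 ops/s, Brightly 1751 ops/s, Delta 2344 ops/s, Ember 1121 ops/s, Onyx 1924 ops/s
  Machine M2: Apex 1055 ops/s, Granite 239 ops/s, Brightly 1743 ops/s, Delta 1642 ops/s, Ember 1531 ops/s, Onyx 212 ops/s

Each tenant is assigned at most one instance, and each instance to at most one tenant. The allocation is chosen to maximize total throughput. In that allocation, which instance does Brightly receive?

Optimal: Apex→Machine M4 (2084 ops/s), Granite→Machine M6 (2238 ops/s), Brightly→Machine M2 (1743 ops/s), Delta→Machine M7 (2344 ops/s), Ember→Machine M3 (1719 ops/s), Onyx→Machine M1 (2256 ops/s) — total 2084+2238+1743+2344+1719+2256 = 12384 ops/s.
Every other assignment is strictly worse.
Brightly's own top instance is Machine M4 (2267 ops/s), but forcing Brightly→Machine M4 and reassigning the rest optimally gives only 11879 ops/s — worse by 505.

Brightly receives Machine M2.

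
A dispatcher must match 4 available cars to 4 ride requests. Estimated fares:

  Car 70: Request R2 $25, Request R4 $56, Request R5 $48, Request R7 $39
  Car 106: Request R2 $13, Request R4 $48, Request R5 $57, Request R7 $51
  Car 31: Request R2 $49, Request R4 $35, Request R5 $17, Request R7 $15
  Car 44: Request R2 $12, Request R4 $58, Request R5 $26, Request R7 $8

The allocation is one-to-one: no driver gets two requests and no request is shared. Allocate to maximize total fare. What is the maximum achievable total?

Optimal: Car 70→Request R5 ($48), Car 106→Request R7 ($51), Car 31→Request R2 ($49), Car 44→Request R4 ($58) — total 48+51+49+58 = $206.
Max-entry greedy (repeatedly take the single best remaining cell) gives $203, worse by 3.
Swapping Car 70↔Car 106 (Car 70→Request R7 $39, Car 106→Request R5 $57) loses 3.

Maximum total: $206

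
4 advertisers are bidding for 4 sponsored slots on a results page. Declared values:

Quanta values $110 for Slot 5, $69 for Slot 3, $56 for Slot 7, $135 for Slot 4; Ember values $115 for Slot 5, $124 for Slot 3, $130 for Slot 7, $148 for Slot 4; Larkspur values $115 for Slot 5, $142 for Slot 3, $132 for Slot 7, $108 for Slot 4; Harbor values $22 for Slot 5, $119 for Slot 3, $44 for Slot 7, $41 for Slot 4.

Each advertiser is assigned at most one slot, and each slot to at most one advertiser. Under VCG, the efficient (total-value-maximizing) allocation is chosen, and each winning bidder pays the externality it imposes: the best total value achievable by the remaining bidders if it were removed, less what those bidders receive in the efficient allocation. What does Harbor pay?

Efficient allocation: Quanta→Slot 5 ($110), Ember→Slot 4 ($148), Larkspur→Slot 7 ($132), Harbor→Slot 3 ($119); total welfare W = $509.
Harbor receives Slot 3 at value $119, so the others get W − 119 = $390.
Without Harbor: best allocation of the remaining 3 bidders over all 4 slots is Quanta→Slot 4 ($135), Ember→Slot 7 ($130), Larkspur→Slot 3 ($142), total $407.
VCG payment = (others' best without Harbor) − (others' welfare with Harbor) = 407 − 390 = $17.

Harbor pays $17.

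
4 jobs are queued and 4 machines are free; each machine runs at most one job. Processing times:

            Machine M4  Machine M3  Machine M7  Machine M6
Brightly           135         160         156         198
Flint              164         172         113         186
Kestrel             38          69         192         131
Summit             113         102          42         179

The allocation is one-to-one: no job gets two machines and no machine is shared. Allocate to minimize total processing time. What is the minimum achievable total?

This is the linear assignment problem.
Optimal: Brightly→Machine M3 (160 min), Flint→Machine M6 (186 min), Kestrel→Machine M4 (38 min), Summit→Machine M7 (42 min) — total 160+186+38+42 = 426 min.
Column-greedy (each machine in turn goes to its cheapest remaining job) gives 451 min, worse by 25.
Swapping Brightly↔Kestrel (Brightly→Machine M4 135 min, Kestrel→Machine M3 69 min) adds 6.
No other one-to-one assignment undercuts 426 min.

Minimum total: 426 min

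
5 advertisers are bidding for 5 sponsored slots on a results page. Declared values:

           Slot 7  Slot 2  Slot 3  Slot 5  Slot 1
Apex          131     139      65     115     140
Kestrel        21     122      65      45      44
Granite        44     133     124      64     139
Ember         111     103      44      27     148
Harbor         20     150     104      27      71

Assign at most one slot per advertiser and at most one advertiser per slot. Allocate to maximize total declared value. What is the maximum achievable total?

Maximum total: $598

Optimal: Apex→Slot 7 ($131), Kestrel→Slot 5 ($45), Granite→Slot 3 ($124), Ember→Slot 1 ($148), Harbor→Slot 2 ($150) — total 131+45+124+148+150 = $598.
Row-greedy (each advertiser in turn takes its best remaining slot) gives $524, worse by 74.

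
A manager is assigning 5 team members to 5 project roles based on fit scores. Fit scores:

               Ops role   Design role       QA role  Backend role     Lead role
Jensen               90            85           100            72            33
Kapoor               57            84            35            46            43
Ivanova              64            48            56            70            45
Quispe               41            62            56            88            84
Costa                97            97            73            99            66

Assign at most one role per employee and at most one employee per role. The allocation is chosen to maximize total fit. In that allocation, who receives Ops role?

Optimal: Jensen→QA role (100 pts), Kapoor→Design role (84 pts), Ivanova→Backend role (70 pts), Quispe→Lead role (84 pts), Costa→Ops role (97 pts) — total 100+84+70+84+97 = 435 pts.
Max-entry greedy (repeatedly take the single best remaining cell) gives 431 pts, worse by 4.
Costa's own top role is Backend role (99 pts), but forcing Costa→Backend role and reassigning the rest optimally gives only 431 pts — worse by 4.

Costa receives Ops role.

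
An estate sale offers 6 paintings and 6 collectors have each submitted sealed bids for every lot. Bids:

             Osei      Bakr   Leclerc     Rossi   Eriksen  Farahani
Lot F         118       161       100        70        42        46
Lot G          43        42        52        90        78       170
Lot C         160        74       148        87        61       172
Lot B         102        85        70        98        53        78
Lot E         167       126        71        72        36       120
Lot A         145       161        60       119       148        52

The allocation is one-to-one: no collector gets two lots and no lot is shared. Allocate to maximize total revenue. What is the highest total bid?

Optimal: Osei→Lot E ($167), Bakr→Lot F ($161), Leclerc→Lot C ($148), Rossi→Lot B ($98), Eriksen→Lot A ($148), Farahani→Lot G ($170) — total 167+161+148+98+148+170 = $892.
Row-greedy (each collector in turn takes its best remaining lot) gives $751, worse by 141.
Swapping Leclerc↔Rossi (Leclerc→Lot B $70, Rossi→Lot C $87) loses 89.
No other one-to-one assignment exceeds $892.

Maximum total: $892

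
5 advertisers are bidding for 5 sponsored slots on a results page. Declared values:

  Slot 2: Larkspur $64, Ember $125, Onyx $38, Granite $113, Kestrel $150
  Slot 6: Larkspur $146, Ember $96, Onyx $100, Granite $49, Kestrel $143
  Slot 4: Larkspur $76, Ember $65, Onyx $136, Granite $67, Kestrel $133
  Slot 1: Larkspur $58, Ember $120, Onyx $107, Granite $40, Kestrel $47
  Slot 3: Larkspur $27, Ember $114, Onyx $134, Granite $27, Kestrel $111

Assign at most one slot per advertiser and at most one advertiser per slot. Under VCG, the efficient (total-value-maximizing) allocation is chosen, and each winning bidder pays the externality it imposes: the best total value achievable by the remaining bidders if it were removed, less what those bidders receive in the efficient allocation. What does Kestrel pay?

Efficient allocation: Larkspur→Slot 6 ($146), Ember→Slot 1 ($120), Onyx→Slot 3 ($134), Granite→Slot 2 ($113), Kestrel→Slot 4 ($133); total welfare W = $646.
Kestrel receives Slot 4 at value $133, so the others get W − 133 = $513.
Without Kestrel: best allocation of the remaining 4 bidders over all 5 slots is Larkspur→Slot 6 ($146), Ember→Slot 1 ($120), Onyx→Slot 4 ($136), Granite→Slot 2 ($113), total $515.
VCG payment = (others' best without Kestrel) − (others' welfare with Kestrel) = 515 − 513 = $2.

Kestrel pays $2.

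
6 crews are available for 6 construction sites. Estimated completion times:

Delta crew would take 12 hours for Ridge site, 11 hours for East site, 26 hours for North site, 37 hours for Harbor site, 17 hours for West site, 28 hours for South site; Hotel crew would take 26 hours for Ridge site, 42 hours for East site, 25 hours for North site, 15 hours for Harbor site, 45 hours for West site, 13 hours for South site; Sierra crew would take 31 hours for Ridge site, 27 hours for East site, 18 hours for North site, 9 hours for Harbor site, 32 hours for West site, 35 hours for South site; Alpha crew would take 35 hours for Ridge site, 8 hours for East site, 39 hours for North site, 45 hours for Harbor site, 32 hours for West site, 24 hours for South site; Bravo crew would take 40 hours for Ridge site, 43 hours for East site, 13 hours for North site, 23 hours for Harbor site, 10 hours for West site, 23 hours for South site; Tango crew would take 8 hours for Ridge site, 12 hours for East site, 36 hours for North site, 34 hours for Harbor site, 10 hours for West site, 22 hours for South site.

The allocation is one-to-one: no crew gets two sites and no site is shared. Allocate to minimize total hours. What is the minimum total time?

Min total: 65 hours

Optimal: Delta crew→Ridge site (12 hours), Hotel crew→South site (13 hours), Sierra crew→Harbor site (9 hours), Alpha crew→East site (8 hours), Bravo crew→North site (13 hours), Tango crew→West site (10 hours) — total 12+13+9+8+13+10 = 65 hours.
Column-greedy (each site in turn goes to its cheapest remaining crew) gives 68 hours, worse by 3.
Next-best assignment: Delta crew→West site, Hotel crew→South site, Sierra crew→Harbor site, Alpha crew→East site, Bravo crew→North site, Tango crew→Ridge site = 68 hours.
Swapping Sierra crew↔Alpha crew (Sierra crew→East site 27 hours, Alpha crew→Harbor site 45 hours) adds 55.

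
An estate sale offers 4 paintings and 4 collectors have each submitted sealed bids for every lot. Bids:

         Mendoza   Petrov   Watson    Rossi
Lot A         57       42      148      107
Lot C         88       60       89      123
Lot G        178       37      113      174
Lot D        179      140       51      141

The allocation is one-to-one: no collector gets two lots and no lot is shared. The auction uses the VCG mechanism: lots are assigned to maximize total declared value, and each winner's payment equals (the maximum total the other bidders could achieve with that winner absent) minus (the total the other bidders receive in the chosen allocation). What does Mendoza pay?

Mendoza pays $51.

Efficient allocation: Mendoza→Lot G ($178), Petrov→Lot D ($140), Watson→Lot A ($148), Rossi→Lot C ($123); total welfare W = $589.
Mendoza receives Lot G at value $178, so the others get W − 178 = $411.
Without Mendoza: best allocation of the remaining 3 bidders over all 4 lots is Petrov→Lot D ($140), Watson→Lot A ($148), Rossi→Lot G ($174), total $462.
VCG payment = (others' best without Mendoza) − (others' welfare with Mendoza) = 462 − 411 = $51.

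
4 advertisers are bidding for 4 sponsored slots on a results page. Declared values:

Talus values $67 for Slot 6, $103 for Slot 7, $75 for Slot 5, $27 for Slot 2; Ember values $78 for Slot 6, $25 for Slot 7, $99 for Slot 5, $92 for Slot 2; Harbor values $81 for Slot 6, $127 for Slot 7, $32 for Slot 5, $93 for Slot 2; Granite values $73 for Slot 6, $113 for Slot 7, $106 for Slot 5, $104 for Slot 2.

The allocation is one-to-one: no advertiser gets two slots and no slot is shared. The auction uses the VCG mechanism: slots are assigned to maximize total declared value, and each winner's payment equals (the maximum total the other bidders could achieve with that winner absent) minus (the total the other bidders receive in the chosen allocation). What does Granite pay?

Granite pays $2.

Efficient allocation: Talus→Slot 6 ($67), Ember→Slot 5 ($99), Harbor→Slot 7 ($127), Granite→Slot 2 ($104); total welfare W = $397.
Granite receives Slot 2 at value $104, so the others get W − 104 = $293.
Without Granite: best allocation of the remaining 3 bidders over all 4 slots is Talus→Slot 7 ($103), Ember→Slot 5 ($99), Harbor→Slot 2 ($93), total $295.
VCG payment = (others' best without Granite) − (others' welfare with Granite) = 295 − 293 = $2.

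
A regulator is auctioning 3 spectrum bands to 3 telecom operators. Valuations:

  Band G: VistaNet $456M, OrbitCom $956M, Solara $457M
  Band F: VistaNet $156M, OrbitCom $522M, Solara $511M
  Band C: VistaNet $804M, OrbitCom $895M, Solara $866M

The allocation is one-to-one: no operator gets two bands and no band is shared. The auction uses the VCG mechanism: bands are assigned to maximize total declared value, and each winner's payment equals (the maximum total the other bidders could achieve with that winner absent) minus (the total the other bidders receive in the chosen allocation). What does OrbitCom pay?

Efficient allocation: VistaNet→Band C ($804M), OrbitCom→Band G ($956M), Solara→Band F ($511M); total welfare W = $2271M.
OrbitCom receives Band G at value $956M, so the others get W − 956 = $1315M.
Without OrbitCom: best allocation of the remaining 2 bidders over all 3 bands is VistaNet→Band G ($456M), Solara→Band C ($866M), total $1322M.
VCG payment = (others' best without OrbitCom) − (others' welfare with OrbitCom) = 1322 − 1315 = $7M.

OrbitCom pays $7M.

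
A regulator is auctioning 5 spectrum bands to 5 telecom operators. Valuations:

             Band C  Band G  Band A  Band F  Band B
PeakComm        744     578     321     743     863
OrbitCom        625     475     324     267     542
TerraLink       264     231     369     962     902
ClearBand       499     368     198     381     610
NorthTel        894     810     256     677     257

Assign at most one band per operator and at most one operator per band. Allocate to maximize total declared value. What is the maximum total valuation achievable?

Optimal: PeakComm→Band B ($863M), OrbitCom→Band C ($625M), TerraLink→Band F ($962M), ClearBand→Band A ($198M), NorthTel→Band G ($810M) — total 863+625+962+198+810 = $3458M.
Max-entry greedy (repeatedly take the single best remaining cell) gives $3392M, worse by 66.
No other one-to-one assignment exceeds $3458M.

Maximum total: $3458M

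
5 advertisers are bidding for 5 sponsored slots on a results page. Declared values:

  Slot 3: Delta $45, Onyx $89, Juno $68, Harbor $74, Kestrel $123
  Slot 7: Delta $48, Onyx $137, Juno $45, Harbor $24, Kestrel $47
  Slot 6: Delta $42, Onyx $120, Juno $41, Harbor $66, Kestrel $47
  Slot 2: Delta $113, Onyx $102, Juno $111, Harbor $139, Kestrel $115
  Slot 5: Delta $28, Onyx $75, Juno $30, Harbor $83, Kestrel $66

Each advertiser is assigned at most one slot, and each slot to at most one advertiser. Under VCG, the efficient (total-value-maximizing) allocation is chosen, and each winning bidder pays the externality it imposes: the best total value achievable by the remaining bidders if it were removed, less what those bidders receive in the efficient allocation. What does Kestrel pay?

Efficient allocation: Delta→Slot 2 ($113), Onyx→Slot 7 ($137), Juno→Slot 6 ($41), Harbor→Slot 5 ($83), Kestrel→Slot 3 ($123); total welfare W = $497.
Kestrel receives Slot 3 at value $123, so the others get W − 123 = $374.
Without Kestrel: best allocation of the remaining 4 bidders over all 5 slots is Delta→Slot 2 ($113), Onyx→Slot 7 ($137), Juno→Slot 3 ($68), Harbor→Slot 5 ($83), total $401.
VCG payment = (others' best without Kestrel) − (others' welfare with Kestrel) = 401 − 374 = $27.

Kestrel pays $27.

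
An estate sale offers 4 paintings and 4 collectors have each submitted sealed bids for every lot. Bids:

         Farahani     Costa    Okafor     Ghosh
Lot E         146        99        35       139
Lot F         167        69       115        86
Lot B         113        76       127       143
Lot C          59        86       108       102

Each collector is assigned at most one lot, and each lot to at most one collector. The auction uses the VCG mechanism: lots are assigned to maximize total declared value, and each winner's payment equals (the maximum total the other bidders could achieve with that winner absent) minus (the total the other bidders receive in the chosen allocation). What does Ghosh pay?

Ghosh pays $13.

Efficient allocation: Farahani→Lot F ($167), Costa→Lot C ($86), Okafor→Lot B ($127), Ghosh→Lot E ($139); total welfare W = $519.
Ghosh receives Lot E at value $139, so the others get W − 139 = $380.
Without Ghosh: best allocation of the remaining 3 bidders over all 4 lots is Farahani→Lot F ($167), Costa→Lot E ($99), Okafor→Lot B ($127), total $393.
VCG payment = (others' best without Ghosh) − (others' welfare with Ghosh) = 393 − 380 = $13.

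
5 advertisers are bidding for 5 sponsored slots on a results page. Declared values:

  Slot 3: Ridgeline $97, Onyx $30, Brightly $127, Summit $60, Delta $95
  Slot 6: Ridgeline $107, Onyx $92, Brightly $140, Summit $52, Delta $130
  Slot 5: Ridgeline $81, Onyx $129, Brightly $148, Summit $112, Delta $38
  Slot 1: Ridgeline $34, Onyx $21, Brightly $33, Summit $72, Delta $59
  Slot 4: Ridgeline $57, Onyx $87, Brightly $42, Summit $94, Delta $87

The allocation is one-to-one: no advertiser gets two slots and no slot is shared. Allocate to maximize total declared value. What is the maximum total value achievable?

Max total: $534

This is the linear assignment problem.
Optimal: Ridgeline→Slot 3 ($97), Onyx→Slot 4 ($87), Brightly→Slot 5 ($148), Summit→Slot 1 ($72), Delta→Slot 6 ($130) — total 97+87+148+72+130 = $534.
Column-greedy (each slot in turn goes to its best remaining advertiser) gives $515, worse by 19.
Next-best assignment: Ridgeline→Slot 3, Onyx→Slot 5, Brightly→Slot 6, Summit→Slot 1, Delta→Slot 4 = $525.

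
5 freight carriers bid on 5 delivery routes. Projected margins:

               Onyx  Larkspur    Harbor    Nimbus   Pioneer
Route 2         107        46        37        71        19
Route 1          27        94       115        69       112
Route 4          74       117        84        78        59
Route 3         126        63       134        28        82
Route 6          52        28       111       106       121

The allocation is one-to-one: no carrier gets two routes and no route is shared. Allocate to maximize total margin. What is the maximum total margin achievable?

This is the linear assignment problem.
Optimal: Onyx→Route 2 ($107k), Larkspur→Route 4 ($117k), Harbor→Route 3 ($134k), Nimbus→Route 6 ($106k), Pioneer→Route 1 ($112k) — total 107+117+134+106+112 = $576k.
Max-entry greedy (repeatedly take the single best remaining cell) gives $548k, worse by 28.

Max total: $576k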